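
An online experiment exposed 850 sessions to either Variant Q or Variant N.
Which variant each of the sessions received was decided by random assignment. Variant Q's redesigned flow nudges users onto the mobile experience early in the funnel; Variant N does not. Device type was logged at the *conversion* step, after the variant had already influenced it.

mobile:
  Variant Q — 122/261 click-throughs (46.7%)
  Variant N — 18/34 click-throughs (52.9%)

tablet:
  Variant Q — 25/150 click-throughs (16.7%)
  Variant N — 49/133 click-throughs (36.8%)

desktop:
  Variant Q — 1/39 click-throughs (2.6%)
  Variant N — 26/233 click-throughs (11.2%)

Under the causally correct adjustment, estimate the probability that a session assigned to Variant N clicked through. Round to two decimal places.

0.23

Device type is downstream of the variant. One should not condition on a consequence of treatment, so the overall rates are the right comparison.
So P(outcome | do(Variant N)) is just the pooled rate for Variant N: 93/400 = 0.233.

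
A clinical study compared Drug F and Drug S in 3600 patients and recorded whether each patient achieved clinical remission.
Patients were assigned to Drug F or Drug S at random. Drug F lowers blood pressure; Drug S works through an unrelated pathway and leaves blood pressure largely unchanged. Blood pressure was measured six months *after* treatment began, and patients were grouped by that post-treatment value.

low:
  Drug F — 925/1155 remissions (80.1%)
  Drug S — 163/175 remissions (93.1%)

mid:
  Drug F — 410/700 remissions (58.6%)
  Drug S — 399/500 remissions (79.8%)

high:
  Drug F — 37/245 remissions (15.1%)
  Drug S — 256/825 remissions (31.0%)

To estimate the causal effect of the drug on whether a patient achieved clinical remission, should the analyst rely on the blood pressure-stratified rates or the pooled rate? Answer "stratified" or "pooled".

pooled

Within every blood pressure level Drug S has the higher rate, yet pooled Drug F does — Simpson's reversal.
Because the drug influences blood pressure, blood pressure is a post-treatment mediator, not a confounder. Stratifying on it would bias the estimate; the causal effect is the crude pooled difference.
Pooled: Drug F 65.3% vs Drug S 54.5%; Drug F is higher overall.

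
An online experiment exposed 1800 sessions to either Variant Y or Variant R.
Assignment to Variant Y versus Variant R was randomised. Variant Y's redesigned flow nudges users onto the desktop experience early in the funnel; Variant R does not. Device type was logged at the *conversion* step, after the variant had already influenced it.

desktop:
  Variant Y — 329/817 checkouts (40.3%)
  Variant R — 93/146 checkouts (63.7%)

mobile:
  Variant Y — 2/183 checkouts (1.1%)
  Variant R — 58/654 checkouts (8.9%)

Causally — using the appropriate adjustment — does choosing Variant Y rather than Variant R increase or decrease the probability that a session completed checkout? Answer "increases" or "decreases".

increases

Device type is downstream of the variant. One should not condition on a consequence of treatment, so the overall rates are the right comparison.
Pooled: Variant Y 33.1% vs Variant R 18.9%; Variant Y is higher overall.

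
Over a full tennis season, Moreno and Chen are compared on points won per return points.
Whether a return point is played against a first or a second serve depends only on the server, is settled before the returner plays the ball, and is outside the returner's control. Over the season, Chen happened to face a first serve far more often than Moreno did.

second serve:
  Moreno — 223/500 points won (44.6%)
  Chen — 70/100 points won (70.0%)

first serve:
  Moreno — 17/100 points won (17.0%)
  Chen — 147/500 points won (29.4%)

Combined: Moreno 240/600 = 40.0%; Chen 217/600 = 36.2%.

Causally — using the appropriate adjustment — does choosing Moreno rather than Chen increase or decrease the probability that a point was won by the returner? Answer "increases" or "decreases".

decreases

Within every serve type level Chen has the higher rate, yet pooled Moreno does — Simpson's reversal.
Serve type satisfies the back-door criterion: it is not a descendant of the player, and it blocks the spurious path from player to outcome. Adjusting for it (i.e., using the within-serve type rates) gives the causal effect.
Within each level — second serve: 44.6% vs 70.0%; first serve: 17.0% vs 29.4% — Chen is higher every time.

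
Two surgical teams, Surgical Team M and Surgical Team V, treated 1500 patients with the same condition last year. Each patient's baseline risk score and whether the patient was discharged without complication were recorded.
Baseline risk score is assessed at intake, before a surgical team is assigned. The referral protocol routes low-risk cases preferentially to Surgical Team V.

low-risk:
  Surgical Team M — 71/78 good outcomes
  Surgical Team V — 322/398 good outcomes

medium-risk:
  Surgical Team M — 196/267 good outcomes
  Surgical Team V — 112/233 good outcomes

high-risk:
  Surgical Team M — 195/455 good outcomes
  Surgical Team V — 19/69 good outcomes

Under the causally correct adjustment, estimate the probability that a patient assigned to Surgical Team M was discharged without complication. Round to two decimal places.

0.68

Baseline risk score is set before the surgical team has any effect — it is not caused by the surgical team — and it independently drives the outcome. That makes it a confounder, so the causal comparison is within baseline risk score levels.
Standardising Surgical Team M to the population baseline risk score mix: 0.317·71/78 + 0.333·196/267 + 0.349·195/455 = 0.683.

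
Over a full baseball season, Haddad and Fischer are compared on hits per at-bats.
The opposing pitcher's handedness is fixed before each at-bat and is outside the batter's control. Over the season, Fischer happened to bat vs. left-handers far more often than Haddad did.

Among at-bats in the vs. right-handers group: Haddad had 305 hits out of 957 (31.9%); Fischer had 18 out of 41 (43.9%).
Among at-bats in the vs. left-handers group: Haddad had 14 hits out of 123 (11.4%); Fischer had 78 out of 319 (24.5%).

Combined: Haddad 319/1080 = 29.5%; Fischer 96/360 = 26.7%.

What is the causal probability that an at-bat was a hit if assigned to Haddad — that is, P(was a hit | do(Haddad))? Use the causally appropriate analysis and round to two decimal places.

0.26

The stratified and pooled comparisons disagree (Fischer wins within each pitcher handedness; Haddad wins overall), so the answer turns on the causal role of pitcher handedness.
The imbalance in pitcher handedness arose from how at-bats were allocated, not from anything the player did; and pitcher handedness independently affects the outcome. The pooled gap is confounded — condition on pitcher handedness.
Standardising Haddad to the population pitcher handedness mix: 0.693·305/957 + 0.307·14/123 = 0.256.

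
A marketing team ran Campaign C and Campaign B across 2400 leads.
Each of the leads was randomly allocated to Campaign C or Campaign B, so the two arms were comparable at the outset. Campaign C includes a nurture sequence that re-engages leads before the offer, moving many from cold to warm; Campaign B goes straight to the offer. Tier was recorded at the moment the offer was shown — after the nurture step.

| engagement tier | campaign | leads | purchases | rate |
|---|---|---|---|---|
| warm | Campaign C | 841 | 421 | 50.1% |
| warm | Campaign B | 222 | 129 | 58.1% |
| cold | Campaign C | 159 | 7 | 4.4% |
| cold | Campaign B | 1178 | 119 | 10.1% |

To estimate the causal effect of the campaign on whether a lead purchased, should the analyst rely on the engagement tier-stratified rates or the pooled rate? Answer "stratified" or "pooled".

pooled

Because the campaign influences engagement tier, engagement tier is a post-treatment mediator, not a confounder. Stratifying on it would bias the estimate; the causal effect is the crude pooled difference.
Pooled: Campaign C 42.8% vs Campaign B 17.7%; Campaign C is higher overall.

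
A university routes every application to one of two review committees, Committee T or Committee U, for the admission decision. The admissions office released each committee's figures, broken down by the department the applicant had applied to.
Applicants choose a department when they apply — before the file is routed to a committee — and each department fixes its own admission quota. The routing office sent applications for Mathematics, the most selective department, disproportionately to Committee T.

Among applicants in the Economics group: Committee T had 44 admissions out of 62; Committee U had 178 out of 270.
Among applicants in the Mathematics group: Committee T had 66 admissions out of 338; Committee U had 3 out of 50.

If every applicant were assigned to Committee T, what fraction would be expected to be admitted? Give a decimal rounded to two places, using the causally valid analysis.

Committee T is higher inside every department stratum but Committee U is higher in aggregate. Whether to stratify depends on how department relates to the review committee.
Since department is a pre-existing factor (not a product of the review committee) and it affects the outcome on its own, it is a confounder. The stratified rates, not the pooled rate, identify the causal effect.
Standardising Committee T to the population department mix: 0.461·44/62 + 0.539·66/338 = 0.432.

0.43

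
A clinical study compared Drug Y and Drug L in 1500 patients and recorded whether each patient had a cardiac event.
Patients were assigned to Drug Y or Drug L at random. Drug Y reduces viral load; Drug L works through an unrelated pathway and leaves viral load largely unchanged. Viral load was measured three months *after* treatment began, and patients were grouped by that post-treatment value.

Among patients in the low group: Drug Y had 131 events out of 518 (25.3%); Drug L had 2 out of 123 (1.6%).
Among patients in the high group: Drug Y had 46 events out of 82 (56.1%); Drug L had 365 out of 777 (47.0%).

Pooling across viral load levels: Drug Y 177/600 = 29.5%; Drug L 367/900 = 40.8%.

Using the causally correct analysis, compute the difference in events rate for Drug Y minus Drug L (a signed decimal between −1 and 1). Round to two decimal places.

Within every viral load level Drug L has the lower rate, yet pooled Drug Y does — Simpson's reversal.
Viral load is downstream of the drug. One should not condition on a consequence of treatment, so the overall rates are the right comparison.
The causal difference is the pooled difference: 0.295 − 0.408 = -0.113.

-0.11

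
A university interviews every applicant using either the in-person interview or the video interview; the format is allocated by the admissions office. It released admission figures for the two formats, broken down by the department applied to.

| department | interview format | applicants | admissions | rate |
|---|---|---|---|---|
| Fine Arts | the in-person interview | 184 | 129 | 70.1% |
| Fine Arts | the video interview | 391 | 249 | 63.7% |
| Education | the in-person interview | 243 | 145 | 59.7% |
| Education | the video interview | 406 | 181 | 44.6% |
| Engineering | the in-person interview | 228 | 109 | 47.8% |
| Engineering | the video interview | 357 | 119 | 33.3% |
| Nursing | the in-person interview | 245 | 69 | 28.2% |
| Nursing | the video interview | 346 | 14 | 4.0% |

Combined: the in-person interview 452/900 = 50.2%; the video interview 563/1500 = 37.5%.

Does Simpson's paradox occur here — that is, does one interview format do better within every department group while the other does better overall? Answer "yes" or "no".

Within each department level (Fine Arts 70.1% vs 63.7%; Education 59.7% vs 44.6%; Engineering 47.8% vs 33.3%; Nursing 28.2% vs 4.0%), the in-person interview has the higher rate every time. Pooled: 50.2% vs 37.5% — the in-person interview has the higher rate overall. They agree.

no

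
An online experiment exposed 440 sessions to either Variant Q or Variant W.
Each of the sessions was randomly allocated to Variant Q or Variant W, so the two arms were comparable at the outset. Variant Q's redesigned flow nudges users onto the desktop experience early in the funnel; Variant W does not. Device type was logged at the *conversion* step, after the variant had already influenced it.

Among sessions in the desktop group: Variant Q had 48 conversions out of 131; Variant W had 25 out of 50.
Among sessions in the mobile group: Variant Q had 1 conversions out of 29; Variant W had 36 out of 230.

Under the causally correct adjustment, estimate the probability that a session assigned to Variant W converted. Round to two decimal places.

0.22

Because the variant influences device type, device type is a post-treatment mediator, not a confounder. Stratifying on it would bias the estimate; the causal effect is the crude pooled difference.
So P(outcome | do(Variant W)) is just the pooled rate for Variant W: 61/280 = 0.218.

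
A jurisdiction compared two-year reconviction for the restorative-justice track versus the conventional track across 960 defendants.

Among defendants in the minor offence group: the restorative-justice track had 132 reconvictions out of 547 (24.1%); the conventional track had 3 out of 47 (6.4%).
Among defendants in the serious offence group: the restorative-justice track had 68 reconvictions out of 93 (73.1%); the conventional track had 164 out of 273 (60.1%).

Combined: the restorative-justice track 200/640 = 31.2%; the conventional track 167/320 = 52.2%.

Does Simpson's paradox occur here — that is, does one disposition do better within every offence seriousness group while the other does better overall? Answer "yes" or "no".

Within each offence seriousness level (minor offence 24.1% vs 6.4%; serious offence 73.1% vs 60.1%), the conventional track has the lower rate every time. Pooled: 31.2% vs 52.2% — the restorative-justice track has the lower rate overall. The two comparisons disagree.

yes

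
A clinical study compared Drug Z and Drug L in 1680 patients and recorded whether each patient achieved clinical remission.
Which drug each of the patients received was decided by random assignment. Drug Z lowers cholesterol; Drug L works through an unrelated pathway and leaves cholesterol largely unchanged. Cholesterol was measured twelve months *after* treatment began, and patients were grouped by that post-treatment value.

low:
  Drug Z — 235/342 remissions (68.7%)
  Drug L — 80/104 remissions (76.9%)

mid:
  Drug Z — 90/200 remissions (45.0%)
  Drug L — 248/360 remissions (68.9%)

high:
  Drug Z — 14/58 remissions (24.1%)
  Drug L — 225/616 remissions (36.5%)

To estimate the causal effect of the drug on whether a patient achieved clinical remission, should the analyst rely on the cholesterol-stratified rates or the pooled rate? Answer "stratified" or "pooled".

Because the drug influences cholesterol, cholesterol is a post-treatment mediator, not a confounder. Stratifying on it would bias the estimate; the causal effect is the crude pooled difference.
Pooled: Drug Z 56.5% vs Drug L 51.2%; Drug Z is higher overall.

pooled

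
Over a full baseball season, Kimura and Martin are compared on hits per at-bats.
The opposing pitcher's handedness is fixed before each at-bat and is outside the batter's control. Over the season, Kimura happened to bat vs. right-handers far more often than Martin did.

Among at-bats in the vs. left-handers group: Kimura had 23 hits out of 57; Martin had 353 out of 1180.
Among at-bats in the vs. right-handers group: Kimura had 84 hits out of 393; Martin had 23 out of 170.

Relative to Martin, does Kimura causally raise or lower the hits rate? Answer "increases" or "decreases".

increases

The pitcher handedness-specific comparison favours Kimura throughout, but the pooled figures favour Martin. The question is whether to condition on pitcher handedness.
Since pitcher handedness is a pre-existing factor (not a product of the player) and it affects the outcome on its own, it is a confounder. The stratified rates, not the pooled rate, identify the causal effect.
Within each level — vs. left-handers: 40.4% vs 29.9%; vs. right-handers: 21.4% vs 13.5% — Kimura is higher every time.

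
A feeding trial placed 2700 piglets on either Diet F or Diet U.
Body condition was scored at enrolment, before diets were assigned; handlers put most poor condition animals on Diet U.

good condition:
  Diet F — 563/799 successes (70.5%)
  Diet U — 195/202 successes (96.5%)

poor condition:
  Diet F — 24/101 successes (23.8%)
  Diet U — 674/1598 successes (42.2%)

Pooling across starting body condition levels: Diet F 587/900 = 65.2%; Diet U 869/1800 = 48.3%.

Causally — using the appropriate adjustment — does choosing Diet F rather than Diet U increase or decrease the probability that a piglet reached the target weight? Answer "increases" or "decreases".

Starting body condition differs across diets for reasons unrelated to any effect of the diet itself, and it separately predicts the outcome — a classic confounder. We must compare within starting body condition levels.
Within each level — good condition: 70.5% vs 96.5%; poor condition: 23.8% vs 42.2% — Diet U is higher every time.

decreases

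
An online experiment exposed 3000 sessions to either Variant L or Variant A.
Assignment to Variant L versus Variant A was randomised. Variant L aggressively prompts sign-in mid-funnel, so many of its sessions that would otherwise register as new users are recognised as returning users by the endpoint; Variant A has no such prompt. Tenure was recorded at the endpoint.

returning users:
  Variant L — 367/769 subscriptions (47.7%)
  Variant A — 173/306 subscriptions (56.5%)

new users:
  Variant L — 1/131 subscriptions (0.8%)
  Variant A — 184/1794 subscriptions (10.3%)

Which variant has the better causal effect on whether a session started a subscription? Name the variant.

Variant L

Variant A is higher inside every user tenure stratum but Variant L is higher in aggregate. Whether to stratify depends on how user tenure relates to the variant.
Because the variant influences user tenure, user tenure is a post-treatment mediator, not a confounder. Stratifying on it would bias the estimate; the causal effect is the crude pooled difference.
Pooled: Variant L 40.9% vs Variant A 17.0%; Variant L is higher overall.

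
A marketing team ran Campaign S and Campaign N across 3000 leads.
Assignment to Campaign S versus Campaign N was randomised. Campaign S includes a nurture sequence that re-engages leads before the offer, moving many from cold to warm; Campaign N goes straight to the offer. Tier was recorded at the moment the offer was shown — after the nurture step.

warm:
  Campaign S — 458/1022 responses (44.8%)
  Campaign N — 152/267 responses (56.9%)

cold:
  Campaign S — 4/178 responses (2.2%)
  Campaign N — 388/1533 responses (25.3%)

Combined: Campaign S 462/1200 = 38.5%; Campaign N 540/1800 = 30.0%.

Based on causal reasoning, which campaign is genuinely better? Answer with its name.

Campaign N is higher inside every engagement tier stratum but Campaign S is higher in aggregate. Whether to stratify depends on how engagement tier relates to the campaign.
Engagement tier is downstream of the campaign. One should not condition on a consequence of treatment, so the overall rates are the right comparison.
Pooled: Campaign S 38.5% vs Campaign N 30.0%; Campaign S is higher overall.

Campaign S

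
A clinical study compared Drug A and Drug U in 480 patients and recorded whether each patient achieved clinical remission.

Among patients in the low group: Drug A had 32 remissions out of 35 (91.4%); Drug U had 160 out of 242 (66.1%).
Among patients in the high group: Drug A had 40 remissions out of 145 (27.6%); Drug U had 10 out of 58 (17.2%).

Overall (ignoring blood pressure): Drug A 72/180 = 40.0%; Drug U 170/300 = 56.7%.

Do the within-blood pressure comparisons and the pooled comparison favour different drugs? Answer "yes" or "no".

Within each blood pressure level (low 91.4% vs 66.1%; high 27.6% vs 17.2%), Drug A has the higher rate every time. Pooled: 40.0% vs 56.7% — Drug U has the higher rate overall. The two comparisons disagree.

yes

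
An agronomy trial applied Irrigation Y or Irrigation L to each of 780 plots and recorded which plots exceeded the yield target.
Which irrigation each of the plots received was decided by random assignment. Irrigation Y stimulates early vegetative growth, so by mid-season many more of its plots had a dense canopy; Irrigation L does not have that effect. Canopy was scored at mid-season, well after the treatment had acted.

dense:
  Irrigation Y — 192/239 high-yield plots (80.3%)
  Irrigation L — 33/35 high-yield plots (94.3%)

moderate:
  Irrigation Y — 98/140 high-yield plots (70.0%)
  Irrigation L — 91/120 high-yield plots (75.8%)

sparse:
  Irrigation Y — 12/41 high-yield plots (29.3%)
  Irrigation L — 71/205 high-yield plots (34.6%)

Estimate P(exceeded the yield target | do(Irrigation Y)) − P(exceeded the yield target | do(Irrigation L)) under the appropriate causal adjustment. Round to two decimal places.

The distribution of mid-season canopy is itself part of what the irrigation does — it is an intermediate outcome. Holding it fixed would remove that part of the effect; the total effect is the pooled difference.
The causal difference is the pooled difference: 0.719 − 0.542 = +0.177.

+0.18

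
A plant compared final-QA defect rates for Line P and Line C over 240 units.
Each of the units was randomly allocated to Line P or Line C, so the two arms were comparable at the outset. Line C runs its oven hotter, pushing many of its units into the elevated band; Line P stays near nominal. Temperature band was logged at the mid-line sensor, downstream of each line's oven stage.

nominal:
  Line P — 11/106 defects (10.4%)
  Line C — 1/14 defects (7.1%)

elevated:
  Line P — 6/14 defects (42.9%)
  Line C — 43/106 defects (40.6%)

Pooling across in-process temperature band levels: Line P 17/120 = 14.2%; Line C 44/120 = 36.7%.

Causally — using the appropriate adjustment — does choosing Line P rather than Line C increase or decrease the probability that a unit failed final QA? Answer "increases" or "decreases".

decreases

Line C is lower inside every in-process temperature band stratum but Line P is lower in aggregate. Whether to stratify depends on how in-process temperature band relates to the line.
In-process temperature band is recorded after the line and is itself shifted by it — it sits on the causal path from line to outcome. Conditioning on a mediator would strip out part of the effect we want; the pooled comparison gives the total causal effect.
Pooled: Line P 14.2% vs Line C 36.7%; Line P is lower overall.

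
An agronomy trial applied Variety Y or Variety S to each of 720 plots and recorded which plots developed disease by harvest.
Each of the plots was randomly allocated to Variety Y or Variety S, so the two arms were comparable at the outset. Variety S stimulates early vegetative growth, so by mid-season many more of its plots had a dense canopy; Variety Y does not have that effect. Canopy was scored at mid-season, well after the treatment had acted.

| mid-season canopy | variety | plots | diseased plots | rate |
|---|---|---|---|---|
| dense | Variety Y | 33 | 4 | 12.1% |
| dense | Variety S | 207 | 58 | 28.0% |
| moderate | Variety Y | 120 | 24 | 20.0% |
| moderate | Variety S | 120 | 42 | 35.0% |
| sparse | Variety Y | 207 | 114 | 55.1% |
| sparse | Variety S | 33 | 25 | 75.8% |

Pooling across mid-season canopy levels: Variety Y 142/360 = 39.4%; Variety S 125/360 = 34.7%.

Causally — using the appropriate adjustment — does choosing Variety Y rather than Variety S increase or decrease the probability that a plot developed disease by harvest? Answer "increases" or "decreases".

increases

The stratified and pooled comparisons disagree (Variety Y wins within each mid-season canopy; Variety S wins overall), so the answer turns on the causal role of mid-season canopy.
Mid-season canopy lies on the pathway variety → mid-season canopy → outcome, so adjusting for it blocks the indirect effect. For the total causal effect of variety, use the unadjusted pooled rates.
Pooled: Variety Y 39.4% vs Variety S 34.7%; Variety S is lower overall.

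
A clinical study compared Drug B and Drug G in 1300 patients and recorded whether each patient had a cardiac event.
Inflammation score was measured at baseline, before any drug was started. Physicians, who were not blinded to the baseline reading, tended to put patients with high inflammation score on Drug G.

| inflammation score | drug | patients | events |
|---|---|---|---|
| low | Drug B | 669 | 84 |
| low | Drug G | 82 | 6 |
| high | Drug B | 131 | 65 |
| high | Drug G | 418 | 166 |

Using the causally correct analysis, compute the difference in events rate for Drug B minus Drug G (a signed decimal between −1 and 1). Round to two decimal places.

+0.07

Within every inflammation score level Drug G has the lower rate, yet pooled Drug B does — Simpson's reversal.
Inflammation score is set before the drug has any effect — it is not caused by the drug — and it independently drives the outcome. That makes it a confounder, so the causal comparison is within inflammation score levels.
Adjusting over the population distribution of inflammation score: 0.578·(0.126−0.073) + 0.422·(0.496−0.397) = +0.072.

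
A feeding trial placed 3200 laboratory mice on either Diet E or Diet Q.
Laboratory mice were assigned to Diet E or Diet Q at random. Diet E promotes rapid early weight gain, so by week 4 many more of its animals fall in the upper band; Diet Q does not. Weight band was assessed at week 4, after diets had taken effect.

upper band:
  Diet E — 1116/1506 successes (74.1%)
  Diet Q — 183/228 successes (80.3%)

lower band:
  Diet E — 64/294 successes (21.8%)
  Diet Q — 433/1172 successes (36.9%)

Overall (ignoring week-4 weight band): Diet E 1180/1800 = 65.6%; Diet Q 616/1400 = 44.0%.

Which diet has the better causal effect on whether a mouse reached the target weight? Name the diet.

Within every week-4 weight band level Diet Q has the higher rate, yet pooled Diet E does — Simpson's reversal.
Week-4 weight band is recorded after the diet and is itself shifted by it — it sits on the causal path from diet to outcome. Conditioning on a mediator would strip out part of the effect we want; the pooled comparison gives the total causal effect.
Pooled: Diet E 65.6% vs Diet Q 44.0%; Diet E is higher overall.

Diet E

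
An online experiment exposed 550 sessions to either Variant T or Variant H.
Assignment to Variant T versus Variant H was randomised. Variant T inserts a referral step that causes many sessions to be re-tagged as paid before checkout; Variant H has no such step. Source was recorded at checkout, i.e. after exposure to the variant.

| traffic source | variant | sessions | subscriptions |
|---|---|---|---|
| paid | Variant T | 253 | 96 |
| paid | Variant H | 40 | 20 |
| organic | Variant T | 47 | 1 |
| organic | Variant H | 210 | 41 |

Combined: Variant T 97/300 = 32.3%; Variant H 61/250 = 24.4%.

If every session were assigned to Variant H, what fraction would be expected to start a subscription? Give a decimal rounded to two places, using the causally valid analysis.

The stratified and pooled comparisons disagree (Variant H wins within each traffic source; Variant T wins overall), so the answer turns on the causal role of traffic source.
Stratifying would compare variants among sessions the variants themselves sorted into traffic source groups — a form of selection on an intermediate. The unconditioned pooled rates give the total causal effect.
So P(outcome | do(Variant H)) is just the pooled rate for Variant H: 61/250 = 0.244.

0.24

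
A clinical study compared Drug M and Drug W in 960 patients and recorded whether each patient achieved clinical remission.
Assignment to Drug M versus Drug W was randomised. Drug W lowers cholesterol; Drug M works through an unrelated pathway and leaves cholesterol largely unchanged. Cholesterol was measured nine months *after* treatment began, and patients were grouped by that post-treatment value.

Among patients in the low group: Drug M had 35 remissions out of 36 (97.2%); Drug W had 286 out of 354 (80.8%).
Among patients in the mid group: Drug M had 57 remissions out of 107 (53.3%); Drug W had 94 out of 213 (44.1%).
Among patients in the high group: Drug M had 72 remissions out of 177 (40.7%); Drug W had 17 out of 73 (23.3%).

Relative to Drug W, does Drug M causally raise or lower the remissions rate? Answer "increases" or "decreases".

Cholesterol here is a post-treatment variable shaped by the drug; conditioning on it would introduce bias rather than remove it. The overall comparison is the causal one.
Pooled: Drug M 51.2% vs Drug W 62.0%; Drug W is higher overall.

decreases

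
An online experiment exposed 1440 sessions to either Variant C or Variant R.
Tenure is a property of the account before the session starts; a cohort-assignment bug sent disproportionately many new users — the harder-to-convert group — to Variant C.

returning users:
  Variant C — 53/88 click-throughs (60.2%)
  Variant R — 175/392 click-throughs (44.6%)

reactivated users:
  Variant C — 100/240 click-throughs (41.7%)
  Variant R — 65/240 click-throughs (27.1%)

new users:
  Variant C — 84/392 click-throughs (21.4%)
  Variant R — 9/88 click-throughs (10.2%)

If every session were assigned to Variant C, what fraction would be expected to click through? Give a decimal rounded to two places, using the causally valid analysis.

User tenure satisfies the back-door criterion: it is not a descendant of the variant, and it blocks the spurious path from variant to outcome. Adjusting for it (i.e., using the within-user tenure rates) gives the causal effect.
Standardising Variant C to the population user tenure mix: 0.333·53/88 + 0.333·100/240 + 0.333·84/392 = 0.411.

0.41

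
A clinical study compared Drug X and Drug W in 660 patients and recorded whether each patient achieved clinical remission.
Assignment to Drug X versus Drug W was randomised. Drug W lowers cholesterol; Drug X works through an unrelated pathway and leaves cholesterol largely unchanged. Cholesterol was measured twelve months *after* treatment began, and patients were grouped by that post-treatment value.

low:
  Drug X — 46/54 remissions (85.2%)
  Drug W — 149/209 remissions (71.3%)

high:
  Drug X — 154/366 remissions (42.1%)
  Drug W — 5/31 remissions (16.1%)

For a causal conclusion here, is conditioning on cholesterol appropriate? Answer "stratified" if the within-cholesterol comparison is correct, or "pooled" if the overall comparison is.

pooled

Within every cholesterol level Drug X has the higher rate, yet pooled Drug W does — Simpson's reversal.
Cholesterol lies on the pathway drug → cholesterol → outcome, so adjusting for it blocks the indirect effect. For the total causal effect of drug, use the unadjusted pooled rates.
Pooled: Drug X 47.6% vs Drug W 64.2%; Drug W is higher overall.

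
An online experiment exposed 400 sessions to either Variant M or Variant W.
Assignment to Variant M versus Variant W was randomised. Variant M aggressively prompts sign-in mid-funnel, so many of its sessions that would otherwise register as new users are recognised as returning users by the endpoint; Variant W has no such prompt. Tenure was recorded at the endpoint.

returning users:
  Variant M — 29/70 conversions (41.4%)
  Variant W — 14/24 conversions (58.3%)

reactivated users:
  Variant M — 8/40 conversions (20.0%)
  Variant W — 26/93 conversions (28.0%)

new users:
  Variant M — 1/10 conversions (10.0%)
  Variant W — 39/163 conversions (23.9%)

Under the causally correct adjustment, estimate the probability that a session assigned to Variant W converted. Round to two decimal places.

0.28

User tenure here is a post-treatment variable shaped by the variant; conditioning on it would introduce bias rather than remove it. The overall comparison is the causal one.
So P(outcome | do(Variant W)) is just the pooled rate for Variant W: 79/280 = 0.282.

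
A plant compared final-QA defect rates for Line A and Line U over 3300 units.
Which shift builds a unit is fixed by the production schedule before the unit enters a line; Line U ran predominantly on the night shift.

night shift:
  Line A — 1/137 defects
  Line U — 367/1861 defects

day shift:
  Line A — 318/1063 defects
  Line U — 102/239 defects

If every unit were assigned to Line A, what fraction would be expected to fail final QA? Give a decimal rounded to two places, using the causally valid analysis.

The stratified and pooled comparisons disagree (Line A wins within each shift; Line U wins overall), so the answer turns on the causal role of shift.
The imbalance in shift arose from how units were allocated, not from anything the line did; and shift independently affects the outcome. The pooled gap is confounded — condition on shift.
Standardising Line A to the population shift mix: 0.605·1/137 + 0.395·318/1063 = 0.122.

0.12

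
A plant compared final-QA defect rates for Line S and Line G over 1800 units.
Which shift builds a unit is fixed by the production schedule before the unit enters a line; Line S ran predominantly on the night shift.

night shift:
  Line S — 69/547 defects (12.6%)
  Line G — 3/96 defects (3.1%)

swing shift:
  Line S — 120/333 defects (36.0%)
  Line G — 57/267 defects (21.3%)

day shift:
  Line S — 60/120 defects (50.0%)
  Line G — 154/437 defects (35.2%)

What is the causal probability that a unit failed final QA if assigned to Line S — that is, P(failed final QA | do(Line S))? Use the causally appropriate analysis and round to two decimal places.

0.32

Within every shift level Line G has the lower rate, yet pooled Line S does — Simpson's reversal.
Since shift is a pre-existing factor (not a product of the line) and it affects the outcome on its own, it is a confounder. The stratified rates, not the pooled rate, identify the causal effect.
Standardising Line S to the population shift mix: 0.357·69/547 + 0.333·120/333 + 0.309·60/120 = 0.320.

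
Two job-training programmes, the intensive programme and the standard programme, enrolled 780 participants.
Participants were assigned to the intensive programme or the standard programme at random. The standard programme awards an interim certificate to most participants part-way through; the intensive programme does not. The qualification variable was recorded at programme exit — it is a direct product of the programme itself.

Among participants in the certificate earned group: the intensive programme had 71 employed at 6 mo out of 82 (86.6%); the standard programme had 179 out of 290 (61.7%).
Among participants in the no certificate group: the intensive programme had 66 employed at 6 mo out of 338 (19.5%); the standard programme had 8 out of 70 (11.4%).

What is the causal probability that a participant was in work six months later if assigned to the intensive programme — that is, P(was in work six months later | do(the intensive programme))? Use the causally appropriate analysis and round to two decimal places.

0.33

Stratifying would compare programmes among participants the programmes themselves sorted into qualification attained during the programme groups — a form of selection on an intermediate. The unconditioned pooled rates give the total causal effect.
So P(outcome | do(the intensive programme)) is just the pooled rate for the intensive programme: 137/420 = 0.326.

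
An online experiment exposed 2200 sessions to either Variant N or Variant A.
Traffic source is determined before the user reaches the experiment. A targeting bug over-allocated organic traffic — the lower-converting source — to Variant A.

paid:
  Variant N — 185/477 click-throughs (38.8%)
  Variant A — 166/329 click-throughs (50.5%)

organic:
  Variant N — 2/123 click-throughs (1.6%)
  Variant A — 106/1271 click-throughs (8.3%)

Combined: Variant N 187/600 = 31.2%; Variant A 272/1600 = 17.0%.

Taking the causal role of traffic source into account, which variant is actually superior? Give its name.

Since traffic source is a pre-existing factor (not a product of the variant) and it affects the outcome on its own, it is a confounder. The stratified rates, not the pooled rate, identify the causal effect.
Within each level — paid: 38.8% vs 50.5%; organic: 1.6% vs 8.3% — Variant A is higher every time.

Variant A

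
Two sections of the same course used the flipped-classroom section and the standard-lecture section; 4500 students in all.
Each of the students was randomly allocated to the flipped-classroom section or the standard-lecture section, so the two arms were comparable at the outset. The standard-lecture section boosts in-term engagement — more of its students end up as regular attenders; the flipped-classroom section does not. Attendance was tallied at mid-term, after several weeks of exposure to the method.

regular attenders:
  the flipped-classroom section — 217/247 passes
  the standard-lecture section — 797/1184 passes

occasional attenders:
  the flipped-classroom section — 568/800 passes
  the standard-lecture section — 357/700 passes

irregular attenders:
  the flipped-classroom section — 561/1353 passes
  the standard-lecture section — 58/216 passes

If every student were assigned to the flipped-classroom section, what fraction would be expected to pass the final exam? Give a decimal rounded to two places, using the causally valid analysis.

Within every mid-term attendance level the flipped-classroom section has the higher rate, yet pooled the standard-lecture section does — Simpson's reversal.
Because the teaching method influences mid-term attendance, mid-term attendance is a post-treatment mediator, not a confounder. Stratifying on it would bias the estimate; the causal effect is the crude pooled difference.
So P(outcome | do(the flipped-classroom section)) is just the pooled rate for the flipped-classroom section: 1346/2400 = 0.561.

0.56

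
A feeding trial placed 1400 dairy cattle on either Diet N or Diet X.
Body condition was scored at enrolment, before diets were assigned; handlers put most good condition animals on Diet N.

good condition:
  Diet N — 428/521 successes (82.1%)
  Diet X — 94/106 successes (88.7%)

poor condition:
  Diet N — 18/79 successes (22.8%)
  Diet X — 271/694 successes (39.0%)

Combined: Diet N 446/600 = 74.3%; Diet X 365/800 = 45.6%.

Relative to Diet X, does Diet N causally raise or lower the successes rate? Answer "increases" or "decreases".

decreases

The starting body condition-specific comparison favours Diet X throughout, but the pooled figures favour Diet N. The question is whether to condition on starting body condition.
The imbalance in starting body condition arose from how dairy cattle were allocated, not from anything the diet did; and starting body condition independently affects the outcome. The pooled gap is confounded — condition on starting body condition.
Within each level — good condition: 82.1% vs 88.7%; poor condition: 22.8% vs 39.0% — Diet X is higher every time.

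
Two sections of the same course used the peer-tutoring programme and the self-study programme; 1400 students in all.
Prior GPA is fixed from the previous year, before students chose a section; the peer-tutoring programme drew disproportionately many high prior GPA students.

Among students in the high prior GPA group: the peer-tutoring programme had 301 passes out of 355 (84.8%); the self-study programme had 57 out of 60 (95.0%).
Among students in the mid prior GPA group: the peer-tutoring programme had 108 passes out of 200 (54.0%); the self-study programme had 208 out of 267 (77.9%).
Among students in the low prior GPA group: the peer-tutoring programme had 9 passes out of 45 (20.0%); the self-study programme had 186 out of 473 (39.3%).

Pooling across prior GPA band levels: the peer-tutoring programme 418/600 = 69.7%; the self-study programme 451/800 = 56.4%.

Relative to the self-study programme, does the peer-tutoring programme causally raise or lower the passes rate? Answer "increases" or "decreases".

Prior GPA band is set before the teaching method has any effect — it is not caused by the teaching method — and it independently drives the outcome. That makes it a confounder, so the causal comparison is within prior GPA band levels.
Within each level — high prior GPA: 84.8% vs 95.0%; mid prior GPA: 54.0% vs 77.9%; low prior GPA: 20.0% vs 39.3% — the self-study programme is higher every time.

decreases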